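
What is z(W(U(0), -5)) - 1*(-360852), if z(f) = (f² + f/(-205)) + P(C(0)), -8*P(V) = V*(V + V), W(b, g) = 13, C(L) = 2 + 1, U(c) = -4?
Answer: 296035323/820 ≈ 3.6102e+5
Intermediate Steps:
C(L) = 3
P(V) = -V²/4 (P(V) = -V*(V + V)/8 = -V*2*V/8 = -V²/4)
z(f) = -9/4 + f² - f/205 (z(f) = (f² + f/(-205)) - ¼*3² = (f² - f/205) - ¼*9 = (f² - f/205) - 9/4 = -9/4 + f² - f/205)
z(W(U(0), -5)) - 1*(-360852) = (-9/4 + 13² - 1/205*13) - 1*(-360852) = (-9/4 + 169 - 13/205) + 360852 = 136683/820 + 360852 = 296035323/820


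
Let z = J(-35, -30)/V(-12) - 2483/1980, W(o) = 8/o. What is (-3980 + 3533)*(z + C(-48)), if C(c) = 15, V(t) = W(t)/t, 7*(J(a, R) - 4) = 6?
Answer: -208939571/4620 ≈ -45225.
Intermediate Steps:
J(a, R) = 34/7 (J(a, R) = 4 + (⅐)*6 = 4 + 6/7 = 34/7)
V(t) = 8/t² (V(t) = (8/t)/t = 8/t²)
z = 1194379/13860 (z = 34/(7*((8/(-12)²))) - 2483/1980 = 34/(7*((8*(1/144)))) - 2483*1/1980 = 34/(7*(1/18)) - 2483/1980 = (34/7)*18 - 2483/1980 = 612/7 - 2483/1980 = 1194379/13860 ≈ 86.175)
(-3980 + 3533)*(z + C(-48)) = (-3980 + 3533)*(1194379/13860 + 15) = -447*1402279/13860 = -208939571/4620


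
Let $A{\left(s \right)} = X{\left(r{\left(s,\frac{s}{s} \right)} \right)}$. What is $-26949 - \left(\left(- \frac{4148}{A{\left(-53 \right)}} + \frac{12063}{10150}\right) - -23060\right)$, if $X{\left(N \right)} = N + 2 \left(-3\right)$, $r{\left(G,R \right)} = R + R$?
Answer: $- \frac{518128963}{10150} \approx -51047.0$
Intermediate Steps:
$r{\left(G,R \right)} = 2 R$
$X{\left(N \right)} = -6 + N$ ($X{\left(N \right)} = N - 6 = -6 + N$)
$A{\left(s \right)} = -4$ ($A{\left(s \right)} = -6 + 2 \frac{s}{s} = -6 + 2 \cdot 1 = -6 + 2 = -4$)
$-26949 - \left(\left(- \frac{4148}{A{\left(-53 \right)}} + \frac{12063}{10150}\right) - -23060\right) = -26949 - \left(\left(- \frac{4148}{-4} + \frac{12063}{10150}\right) - -23060\right) = -26949 - \left(\left(\left(-4148\right) \left(- \frac{1}{4}\right) + 12063 \cdot \frac{1}{10150}\right) + 23060\right) = -26949 - \left(\left(1037 + \frac{12063}{10150}\right) + 23060\right) = -26949 - \left(\frac{10537613}{10150} + 23060\right) = -26949 - \frac{244596613}{10150} = - \frac{518128963}{10150}$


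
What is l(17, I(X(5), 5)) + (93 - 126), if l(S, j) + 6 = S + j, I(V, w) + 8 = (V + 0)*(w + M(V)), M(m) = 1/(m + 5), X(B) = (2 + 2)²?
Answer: 1066/21 ≈ 50.762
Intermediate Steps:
X(B) = 16 (X(B) = 4² = 16)
M(m) = 1/(5 + m)
I(V, w) = -8 + V*(w + 1/(5 + V)) (I(V, w) = -8 + (V + 0)*(w + 1/(5 + V)) = -8 + V*(w + 1/(5 + V)))
l(S, j) = -6 + S + j (l(S, j) = -6 + (S + j) = -6 + S + j)
l(17, I(X(5), 5)) + (93 - 126) = (-6 + 17 + (16 + (-8 + 16*5)*(5 + 16))/(5 + 16)) + (93 - 126) = (-6 + 17 + (16 + (-8 + 80)*21)/21) - 33 = (-6 + 17 + (16 + 72*21)/21) - 33 = (-6 + 17 + (16 + 1512)/21) - 33 = (-6 + 17 + (1/21)*1528) - 33 = (-6 + 17 + 1528/21) - 33 = 1759/21 - 33 = 1066/21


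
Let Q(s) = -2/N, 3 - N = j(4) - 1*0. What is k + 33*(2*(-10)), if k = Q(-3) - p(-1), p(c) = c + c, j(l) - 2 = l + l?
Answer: -4604/7 ≈ -657.71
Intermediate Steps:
j(l) = 2 + 2*l (j(l) = 2 + (l + l) = 2 + 2*l)
N = -7 (N = 3 - ((2 + 2*4) - 1*0) = 3 - ((2 + 8) + 0) = 3 - (10 + 0) = 3 - 1*10 = 3 - 10 = -7)
Q(s) = 2/7 (Q(s) = -2/(-7) = -2*(-⅐) = 2/7)
p(c) = 2*c
k = 16/7 (k = 2/7 - 2*(-1) = 2/7 - 1*(-2) = 2/7 + 2 = 16/7 ≈ 2.2857)
k + 33*(2*(-10)) = 16/7 + 33*(2*(-10)) = 16/7 + 33*(-20) = 16/7 - 660 = -4604/7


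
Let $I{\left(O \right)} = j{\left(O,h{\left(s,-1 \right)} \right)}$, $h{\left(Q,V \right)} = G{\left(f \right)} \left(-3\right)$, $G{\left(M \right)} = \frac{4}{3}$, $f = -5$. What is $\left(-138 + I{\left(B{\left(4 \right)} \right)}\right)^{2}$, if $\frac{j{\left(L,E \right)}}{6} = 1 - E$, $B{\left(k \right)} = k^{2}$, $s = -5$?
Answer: $11664$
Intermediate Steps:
$G{\left(M \right)} = \frac{4}{3}$ ($G{\left(M \right)} = 4 \cdot \frac{1}{3} = \frac{4}{3}$)
$h{\left(Q,V \right)} = -4$ ($h{\left(Q,V \right)} = \frac{4}{3} \left(-3\right) = -4$)
$j{\left(L,E \right)} = 6 - 6 E$ ($j{\left(L,E \right)} = 6 \left(1 - E\right) = 6 - 6 E$)
$I{\left(O \right)} = 30$ ($I{\left(O \right)} = 6 - -24 = 6 + 24 = 30$)
$\left(-138 + I{\left(B{\left(4 \right)} \right)}\right)^{2} = \left(-138 + 30\right)^{2} = \left(-108\right)^{2} = 11664$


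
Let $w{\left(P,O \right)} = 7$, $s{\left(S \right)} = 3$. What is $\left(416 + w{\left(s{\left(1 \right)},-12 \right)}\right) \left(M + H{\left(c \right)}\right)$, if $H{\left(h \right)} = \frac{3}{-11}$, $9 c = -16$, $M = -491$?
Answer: $- \frac{2285892}{11} \approx -2.0781 \cdot 10^{5}$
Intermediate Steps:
$c = - \frac{16}{9}$ ($c = \frac{1}{9} \left(-16\right) = - \frac{16}{9} \approx -1.7778$)
$H{\left(h \right)} = - \frac{3}{11}$ ($H{\left(h \right)} = 3 \left(- \frac{1}{11}\right) = - \frac{3}{11}$)
$\left(416 + w{\left(s{\left(1 \right)},-12 \right)}\right) \left(M + H{\left(c \right)}\right) = \left(416 + 7\right) \left(-491 - \frac{3}{11}\right) = 423 \left(- \frac{5404}{11}\right) = - \frac{2285892}{11}$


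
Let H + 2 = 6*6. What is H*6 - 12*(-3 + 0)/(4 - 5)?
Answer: 168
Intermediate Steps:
H = 34 (H = -2 + 6*6 = -2 + 36 = 34)
H*6 - 12*(-3 + 0)/(4 - 5) = 34*6 - 12*(-3 + 0)/(4 - 5) = 204 - (-36)/(-1) = 204 - (-36)*(-1) = 204 - 12*3 = 204 - 36 = 168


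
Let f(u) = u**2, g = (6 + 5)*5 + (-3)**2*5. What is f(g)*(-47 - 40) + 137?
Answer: -869863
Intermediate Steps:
g = 100 (g = 11*5 + 9*5 = 55 + 45 = 100)
f(g)*(-47 - 40) + 137 = 100**2*(-47 - 40) + 137 = 10000*(-87) + 137 = -870000 + 137 = -869863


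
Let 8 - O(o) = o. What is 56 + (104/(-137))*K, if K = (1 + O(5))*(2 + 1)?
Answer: 6424/137 ≈ 46.891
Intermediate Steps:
O(o) = 8 - o
K = 12 (K = (1 + (8 - 1*5))*(2 + 1) = (1 + (8 - 5))*3 = (1 + 3)*3 = 4*3 = 12)
56 + (104/(-137))*K = 56 + (104/(-137))*12 = 56 + (104*(-1/137))*12 = 56 - 104/137*12 = 56 - 1248/137 = 6424/137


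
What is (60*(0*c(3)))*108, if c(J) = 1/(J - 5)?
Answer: 0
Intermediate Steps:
c(J) = 1/(-5 + J)
(60*(0*c(3)))*108 = (60*(0/(-5 + 3)))*108 = (60*(0/(-2)))*108 = (60*(0*(-1/2)))*108 = (60*0)*108 = 0*108 = 0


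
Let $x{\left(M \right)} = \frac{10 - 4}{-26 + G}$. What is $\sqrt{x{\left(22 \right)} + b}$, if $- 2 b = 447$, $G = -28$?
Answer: $\frac{5 i \sqrt{322}}{6} \approx 14.954 i$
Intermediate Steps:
$x{\left(M \right)} = - \frac{1}{9}$ ($x{\left(M \right)} = \frac{10 - 4}{-26 - 28} = \frac{6}{-54} = 6 \left(- \frac{1}{54}\right) = - \frac{1}{9}$)
$b = - \frac{447}{2}$ ($b = \left(- \frac{1}{2}\right) 447 = - \frac{447}{2} \approx -223.5$)
$\sqrt{x{\left(22 \right)} + b} = \sqrt{- \frac{1}{9} - \frac{447}{2}} = \sqrt{- \frac{4025}{18}} = \frac{5 i \sqrt{322}}{6}$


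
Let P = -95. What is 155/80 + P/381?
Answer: 10291/6096 ≈ 1.6882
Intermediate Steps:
155/80 + P/381 = 155/80 - 95/381 = 155*(1/80) - 95*1/381 = 31/16 - 95/381 = 10291/6096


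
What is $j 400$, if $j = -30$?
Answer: $-12000$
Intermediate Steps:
$j 400 = \left(-30\right) 400 = -12000$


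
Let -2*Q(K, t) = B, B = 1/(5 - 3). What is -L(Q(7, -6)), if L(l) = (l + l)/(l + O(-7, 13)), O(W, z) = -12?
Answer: -2/49 ≈ -0.040816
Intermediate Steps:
B = ½ (B = 1/2 = ½ ≈ 0.50000)
Q(K, t) = -¼ (Q(K, t) = -½*½ = -¼)
L(l) = 2*l/(-12 + l) (L(l) = (l + l)/(l - 12) = (2*l)/(-12 + l) = 2*l/(-12 + l))
-L(Q(7, -6)) = -2*(-1)/(4*(-12 - ¼)) = -2*(-1)/(4*(-49/4)) = -2*(-1)*(-4)/(4*49) = -1*2/49 = -2/49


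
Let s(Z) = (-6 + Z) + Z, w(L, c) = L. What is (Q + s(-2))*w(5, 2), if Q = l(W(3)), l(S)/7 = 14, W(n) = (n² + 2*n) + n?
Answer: 440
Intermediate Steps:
W(n) = n² + 3*n
l(S) = 98 (l(S) = 7*14 = 98)
Q = 98
s(Z) = -6 + 2*Z
(Q + s(-2))*w(5, 2) = (98 + (-6 + 2*(-2)))*5 = (98 + (-6 - 4))*5 = (98 - 10)*5 = 88*5 = 440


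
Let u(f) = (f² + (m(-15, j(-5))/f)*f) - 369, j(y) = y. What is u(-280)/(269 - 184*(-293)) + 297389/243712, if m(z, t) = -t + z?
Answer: 35127487361/13204559872 ≈ 2.6603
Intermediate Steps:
m(z, t) = z - t
u(f) = -379 + f² (u(f) = (f² + ((-15 - 1*(-5))/f)*f) - 369 = (f² + ((-15 + 5)/f)*f) - 369 = (f² + (-10/f)*f) - 369 = (f² - 10) - 369 = (-10 + f²) - 369 = -379 + f²)
u(-280)/(269 - 184*(-293)) + 297389/243712 = (-379 + (-280)²)/(269 - 184*(-293)) + 297389/243712 = (-379 + 78400)/(269 + 53912) + 297389*(1/243712) = 78021/54181 + 297389/243712 = 35127487361/13204559872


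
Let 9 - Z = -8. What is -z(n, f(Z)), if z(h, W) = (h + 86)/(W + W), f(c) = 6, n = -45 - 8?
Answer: -11/4 ≈ -2.7500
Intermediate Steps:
Z = 17 (Z = 9 - 1*(-8) = 9 + 8 = 17)
n = -53
z(h, W) = (86 + h)/(2*W) (z(h, W) = (86 + h)/((2*W)) = (86 + h)*(1/(2*W)) = (86 + h)/(2*W))
-z(n, f(Z)) = -(86 - 53)/(2*6) = -33/(2*6) = -1*11/4 = -11/4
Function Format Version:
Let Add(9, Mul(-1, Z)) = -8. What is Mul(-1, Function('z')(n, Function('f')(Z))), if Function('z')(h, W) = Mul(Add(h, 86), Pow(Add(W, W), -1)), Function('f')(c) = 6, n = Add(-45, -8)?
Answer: Rational(-11, 4) ≈ -2.7500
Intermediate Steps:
Z = 17 (Z = Add(9, Mul(-1, -8)) = Add(9, 8) = 17)
n = -53
Function('z')(h, W) = Mul(Rational(1, 2), Pow(W, -1), Add(86, h)) (Function('z')(h, W) = Mul(Add(86, h), Pow(Mul(2, W), -1)) = Mul(Add(86, h), Mul(Rational(1, 2), Pow(W, -1))) = Mul(Rational(1, 2), Pow(W, -1), Add(86, h)))
Mul(-1, Function('z')(n, Function('f')(Z))) = Mul(-1, Mul(Rational(1, 2), Pow(6, -1), Add(86, -53))) = Mul(-1, Mul(Rational(1, 2), Rational(1, 6), 33)) = Mul(-1, Rational(11, 4)) = Rational(-11, 4)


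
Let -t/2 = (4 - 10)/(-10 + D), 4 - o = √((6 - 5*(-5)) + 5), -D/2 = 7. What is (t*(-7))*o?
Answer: -7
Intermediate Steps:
D = -14 (D = -2*7 = -14)
o = -2 (o = 4 - √((6 - 5*(-5)) + 5) = 4 - √((6 + 25) + 5) = 4 - √(31 + 5) = 4 - √36 = 4 - 1*6 = 4 - 6 = -2)
t = -½ (t = -2*(4 - 10)/(-10 - 14) = -(-12)/(-24) = -(-12)*(-1)/24 = -2*¼ = -½ ≈ -0.50000)
(t*(-7))*o = -½*(-7)*(-2) = (7/2)*(-2) = -7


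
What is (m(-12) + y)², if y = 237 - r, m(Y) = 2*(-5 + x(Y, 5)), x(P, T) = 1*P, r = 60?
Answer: 20449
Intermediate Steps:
x(P, T) = P
m(Y) = -10 + 2*Y (m(Y) = 2*(-5 + Y) = -10 + 2*Y)
y = 177 (y = 237 - 1*60 = 237 - 60 = 177)
(m(-12) + y)² = ((-10 + 2*(-12)) + 177)² = ((-10 - 24) + 177)² = (-34 + 177)² = 143² = 20449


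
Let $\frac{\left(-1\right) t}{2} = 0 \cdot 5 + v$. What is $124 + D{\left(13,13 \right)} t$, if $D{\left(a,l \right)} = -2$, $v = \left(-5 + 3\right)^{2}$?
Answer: $140$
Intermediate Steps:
$v = 4$ ($v = \left(-2\right)^{2} = 4$)
$t = -8$ ($t = - 2 \left(0 \cdot 5 + 4\right) = - 2 \left(0 + 4\right) = \left(-2\right) 4 = -8$)
$124 + D{\left(13,13 \right)} t = 124 - -16 = 124 + 16 = 140$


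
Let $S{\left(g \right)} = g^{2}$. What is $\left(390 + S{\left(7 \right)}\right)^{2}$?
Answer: $192721$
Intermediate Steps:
$\left(390 + S{\left(7 \right)}\right)^{2} = \left(390 + 7^{2}\right)^{2} = \left(390 + 49\right)^{2} = 439^{2} = 192721$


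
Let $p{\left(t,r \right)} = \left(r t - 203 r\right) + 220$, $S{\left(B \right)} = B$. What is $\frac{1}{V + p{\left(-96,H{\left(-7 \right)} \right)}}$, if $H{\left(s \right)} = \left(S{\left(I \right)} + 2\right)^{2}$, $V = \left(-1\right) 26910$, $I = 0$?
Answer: $- \frac{1}{27886} \approx -3.586 \cdot 10^{-5}$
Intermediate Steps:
$V = -26910$
$H{\left(s \right)} = 4$ ($H{\left(s \right)} = \left(0 + 2\right)^{2} = 2^{2} = 4$)
$p{\left(t,r \right)} = 220 - 203 r + r t$ ($p{\left(t,r \right)} = \left(- 203 r + r t\right) + 220 = 220 - 203 r + r t$)
$\frac{1}{V + p{\left(-96,H{\left(-7 \right)} \right)}} = \frac{1}{-26910 + \left(220 - 812 + 4 \left(-96\right)\right)} = \frac{1}{-26910 - 976} = \frac{1}{-27886} = - \frac{1}{27886}$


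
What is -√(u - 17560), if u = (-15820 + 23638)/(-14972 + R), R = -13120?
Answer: -3*I*√42771226454/4682 ≈ -132.52*I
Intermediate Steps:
u = -1303/4682 (u = (-15820 + 23638)/(-14972 - 13120) = 7818/(-28092) = 7818*(-1/28092) = -1303/4682 ≈ -0.27830)
-√(u - 17560) = -√(-1303/4682 - 17560) = -√(-82217223/4682) = -3*I*√42771226454/4682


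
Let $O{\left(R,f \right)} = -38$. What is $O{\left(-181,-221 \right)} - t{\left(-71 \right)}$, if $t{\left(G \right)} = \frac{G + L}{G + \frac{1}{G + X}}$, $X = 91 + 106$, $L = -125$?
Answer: $- \frac{364606}{8945} \approx -40.761$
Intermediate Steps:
$X = 197$
$t{\left(G \right)} = \frac{-125 + G}{G + \frac{1}{197 + G}}$ ($t{\left(G \right)} = \frac{G - 125}{G + \frac{1}{G + 197}} = \frac{-125 + G}{G + \frac{1}{197 + G}}$)
$O{\left(-181,-221 \right)} - t{\left(-71 \right)} = -38 - \frac{-24625 + \left(-71\right)^{2} + 72 \left(-71\right)}{1 + \left(-71\right)^{2} + 197 \left(-71\right)} = -38 - \frac{-24625 + 5041 - 5112}{1 + 5041 - 13987} = -38 - \frac{1}{-8945} \left(-24696\right) = -38 - \left(- \frac{1}{8945}\right) \left(-24696\right) = -38 - \frac{24696}{8945} = - \frac{364606}{8945}$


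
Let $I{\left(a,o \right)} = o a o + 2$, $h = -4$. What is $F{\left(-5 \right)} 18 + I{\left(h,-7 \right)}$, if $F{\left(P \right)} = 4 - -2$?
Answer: $-86$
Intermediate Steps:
$I{\left(a,o \right)} = 2 + a o^{2}$ ($I{\left(a,o \right)} = a o o + 2 = a o^{2} + 2 = 2 + a o^{2}$)
$F{\left(P \right)} = 6$ ($F{\left(P \right)} = 4 + 2 = 6$)
$F{\left(-5 \right)} 18 + I{\left(h,-7 \right)} = 6 \cdot 18 + \left(2 - 4 \left(-7\right)^{2}\right) = 108 + \left(2 - 196\right) = 108 - 194 = -86$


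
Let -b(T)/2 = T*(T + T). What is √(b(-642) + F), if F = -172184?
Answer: 14*I*√9290 ≈ 1349.4*I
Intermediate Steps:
b(T) = -4*T² (b(T) = -2*T*(T + T) = -2*T*2*T = -4*T²)
√(b(-642) + F) = √(-4*(-642)² - 172184) = √(-4*412164 - 172184) = √(-1648656 - 172184) = √(-1820840) = 14*I*√9290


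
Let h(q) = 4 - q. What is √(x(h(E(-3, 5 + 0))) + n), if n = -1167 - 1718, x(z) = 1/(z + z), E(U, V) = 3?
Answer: 3*I*√1282/2 ≈ 53.708*I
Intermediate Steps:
x(z) = 1/(2*z)
n = -2885
√(x(h(E(-3, 5 + 0))) + n) = √(1/(2*(4 - 1*3)) - 2885) = √(1/(2*(4 - 3)) - 2885) = √((½)/1 - 2885) = √((½)*1 - 2885) = √(½ - 2885) = √(-5769/2) = 3*I*√1282/2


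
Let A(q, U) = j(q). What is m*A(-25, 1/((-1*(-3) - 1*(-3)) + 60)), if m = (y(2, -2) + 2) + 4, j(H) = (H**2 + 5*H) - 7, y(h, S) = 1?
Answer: 3451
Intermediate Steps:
j(H) = -7 + H**2 + 5*H
A(q, U) = -7 + q**2 + 5*q
m = 7 (m = (1 + 2) + 4 = 3 + 4 = 7)
m*A(-25, 1/((-1*(-3) - 1*(-3)) + 60)) = 7*(-7 + (-25)**2 + 5*(-25)) = 7*(-7 + 625 - 125) = 7*493 = 3451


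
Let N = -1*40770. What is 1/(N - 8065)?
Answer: -1/48835 ≈ -2.0477e-5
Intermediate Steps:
N = -40770
1/(N - 8065) = 1/(-40770 - 8065) = 1/(-48835) = -1/48835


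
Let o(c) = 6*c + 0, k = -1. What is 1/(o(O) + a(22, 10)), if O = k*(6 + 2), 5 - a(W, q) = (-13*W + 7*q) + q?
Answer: 1/163 ≈ 0.0061350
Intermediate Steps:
a(W, q) = 5 - 8*q + 13*W (a(W, q) = 5 - ((-13*W + 7*q) + q) = 5 - (-13*W + 8*q) = 5 + (-8*q + 13*W) = 5 - 8*q + 13*W)
O = -8 (O = -(6 + 2) = -1*8 = -8)
o(c) = 6*c
1/(o(O) + a(22, 10)) = 1/(6*(-8) + (5 - 8*10 + 13*22)) = 1/(-48 + (5 - 80 + 286)) = 1/(-48 + 211) = 1/163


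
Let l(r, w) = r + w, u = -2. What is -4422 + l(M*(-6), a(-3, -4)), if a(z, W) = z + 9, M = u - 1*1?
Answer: -4398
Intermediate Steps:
M = -3 (M = -2 - 1*1 = -2 - 1 = -3)
a(z, W) = 9 + z
-4422 + l(M*(-6), a(-3, -4)) = -4422 + (-3*(-6) + (9 - 3)) = -4422 + (18 + 6) = -4422 + 24 = -4398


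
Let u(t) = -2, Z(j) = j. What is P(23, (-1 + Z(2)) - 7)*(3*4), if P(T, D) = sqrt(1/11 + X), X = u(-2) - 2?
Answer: 12*I*sqrt(473)/11 ≈ 23.726*I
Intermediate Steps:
X = -4 (X = -2 - 2 = -4)
P(T, D) = I*sqrt(473)/11 (P(T, D) = sqrt(1/11 - 4) = sqrt(-43/11) = I*sqrt(473)/11)
P(23, (-1 + Z(2)) - 7)*(3*4) = (I*sqrt(473)/11)*(3*4) = (I*sqrt(473)/11)*12 = 12*I*sqrt(473)/11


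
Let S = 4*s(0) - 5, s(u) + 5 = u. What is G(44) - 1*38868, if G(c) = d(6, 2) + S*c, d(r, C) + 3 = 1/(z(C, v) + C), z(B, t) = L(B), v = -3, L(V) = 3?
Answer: -199854/5 ≈ -39971.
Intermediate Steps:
s(u) = -5 + u
z(B, t) = 3
S = -25 (S = 4*(-5 + 0) - 5 = 4*(-5) - 5 = -20 - 5 = -25)
d(r, C) = -3 + 1/(3 + C)
G(c) = -14/5 - 25*c (G(c) = (-8 - 3*2)/(3 + 2) - 25*c = (-8 - 6)/5 - 25*c = (1/5)*(-14) - 25*c = -14/5 - 25*c)
G(44) - 1*38868 = (-14/5 - 25*44) - 1*38868 = (-14/5 - 1100) - 38868 = -5514/5 - 38868 = -199854/5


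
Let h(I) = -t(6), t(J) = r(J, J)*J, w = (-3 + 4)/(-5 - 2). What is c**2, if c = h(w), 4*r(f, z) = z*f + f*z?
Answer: 11664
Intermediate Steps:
r(f, z) = f*z/2 (r(f, z) = (z*f + f*z)/4 = (f*z + f*z)/4 = (2*f*z)/4 = f*z/2)
w = -1/7 (w = 1/(-7) = 1*(-1/7) = -1/7 ≈ -0.14286)
t(J) = J**3/2 (t(J) = (J*J/2)*J = (J**2/2)*J = J**3/2)
h(I) = -108 (h(I) = -6**3/2 = -216/2 = -1*108 = -108)
c = -108
c**2 = (-108)**2 = 11664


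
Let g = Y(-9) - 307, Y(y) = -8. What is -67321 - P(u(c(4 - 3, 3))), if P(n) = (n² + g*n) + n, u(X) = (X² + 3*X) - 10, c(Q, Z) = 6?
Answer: -55441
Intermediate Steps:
g = -315 (g = -8 - 307 = -315)
u(X) = -10 + X² + 3*X
P(n) = n² - 314*n (P(n) = (n² - 315*n) + n = n² - 314*n)
-67321 - P(u(c(4 - 3, 3))) = -67321 - (-10 + 6² + 3*6)*(-314 + (-10 + 6² + 3*6)) = -67321 - (-10 + 36 + 18)*(-314 + (-10 + 36 + 18)) = -67321 - 44*(-314 + 44) = -67321 - 44*(-270) = -67321 - 1*(-11880) = -67321 + 11880 = -55441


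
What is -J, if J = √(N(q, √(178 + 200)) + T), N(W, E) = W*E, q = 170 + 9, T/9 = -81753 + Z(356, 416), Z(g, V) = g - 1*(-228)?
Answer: -I*√(730521 - 537*√42) ≈ -852.67*I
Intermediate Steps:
Z(g, V) = 228 + g (Z(g, V) = g + 228 = 228 + g)
T = -730521 (T = 9*(-81753 + (228 + 356)) = 9*(-81753 + 584) = 9*(-81169) = -730521)
q = 179
N(W, E) = E*W
J = √(-730521 + 537*√42) (J = √(√(178 + 200)*179 - 730521) = √(√378*179 - 730521) = √((3*√42)*179 - 730521) = √(537*√42 - 730521) = √(-730521 + 537*√42) ≈ 852.67*I)
-J = -√(-730521 + 537*√42)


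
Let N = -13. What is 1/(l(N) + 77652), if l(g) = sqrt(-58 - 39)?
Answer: 77652/6029833201 - I*sqrt(97)/6029833201 ≈ 1.2878e-5 - 1.6334e-9*I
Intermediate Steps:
l(g) = I*sqrt(97) (l(g) = sqrt(-97) = I*sqrt(97))
1/(l(N) + 77652) = 1/(I*sqrt(97) + 77652) = 1/(77652 + I*sqrt(97))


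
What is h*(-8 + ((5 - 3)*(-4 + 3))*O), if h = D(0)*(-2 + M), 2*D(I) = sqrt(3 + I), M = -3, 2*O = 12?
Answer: 50*sqrt(3) ≈ 86.603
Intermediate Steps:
O = 6 (O = (1/2)*12 = 6)
D(I) = sqrt(3 + I)/2
h = -5*sqrt(3)/2 (h = (sqrt(3 + 0)/2)*(-2 - 3) = (sqrt(3)/2)*(-5) = -5*sqrt(3)/2 ≈ -4.3301)
h*(-8 + ((5 - 3)*(-4 + 3))*O) = (-5*sqrt(3)/2)*(-8 + ((5 - 3)*(-4 + 3))*6) = (-5*sqrt(3)/2)*(-8 + (2*(-1))*6) = (-5*sqrt(3)/2)*(-8 - 2*6) = (-5*sqrt(3)/2)*(-8 - 12) = -5*sqrt(3)/2*(-20) = 50*sqrt(3)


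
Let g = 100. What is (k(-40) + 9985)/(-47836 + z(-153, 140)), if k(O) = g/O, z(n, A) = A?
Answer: -1815/8672 ≈ -0.20929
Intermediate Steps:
k(O) = 100/O
(k(-40) + 9985)/(-47836 + z(-153, 140)) = (100/(-40) + 9985)/(-47836 + 140) = (100*(-1/40) + 9985)/(-47696) = (-5/2 + 9985)*(-1/47696) = (19965/2)*(-1/47696) = -1815/8672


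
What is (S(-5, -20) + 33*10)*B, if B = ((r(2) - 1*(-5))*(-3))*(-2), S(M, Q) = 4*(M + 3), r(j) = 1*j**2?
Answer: 17388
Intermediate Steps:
r(j) = j**2
S(M, Q) = 12 + 4*M (S(M, Q) = 4*(3 + M) = 12 + 4*M)
B = 54 (B = ((2**2 - 1*(-5))*(-3))*(-2) = ((4 + 5)*(-3))*(-2) = (9*(-3))*(-2) = -27*(-2) = 54)
(S(-5, -20) + 33*10)*B = ((12 + 4*(-5)) + 33*10)*54 = ((12 - 20) + 330)*54 = (-8 + 330)*54 = 322*54 = 17388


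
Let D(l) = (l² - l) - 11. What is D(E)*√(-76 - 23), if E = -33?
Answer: 3333*I*√11 ≈ 11054.0*I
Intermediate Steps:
D(l) = -11 + l² - l
D(E)*√(-76 - 23) = (-11 + (-33)² - 1*(-33))*√(-76 - 23) = (-11 + 1089 + 33)*√(-99) = 1111*(3*I*√11) = 3333*I*√11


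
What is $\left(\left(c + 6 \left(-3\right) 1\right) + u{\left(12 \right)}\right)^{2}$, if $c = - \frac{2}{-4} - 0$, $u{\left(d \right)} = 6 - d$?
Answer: $\frac{2209}{4} \approx 552.25$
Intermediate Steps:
$c = \frac{1}{2}$ ($c = \left(-2\right) \left(- \frac{1}{4}\right) + 0 = \frac{1}{2} + 0 = \frac{1}{2} \approx 0.5$)
$\left(\left(c + 6 \left(-3\right) 1\right) + u{\left(12 \right)}\right)^{2} = \left(\left(\frac{1}{2} + 6 \left(-3\right) 1\right) + \left(6 - 12\right)\right)^{2} = \left(\left(\frac{1}{2} - 18\right) + \left(6 - 12\right)\right)^{2} = \left(\left(\frac{1}{2} - 18\right) - 6\right)^{2} = \left(- \frac{35}{2} - 6\right)^{2} = \left(- \frac{47}{2}\right)^{2} = \frac{2209}{4}$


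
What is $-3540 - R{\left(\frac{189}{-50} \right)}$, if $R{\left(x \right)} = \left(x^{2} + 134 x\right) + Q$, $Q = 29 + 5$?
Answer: $- \frac{7704421}{2500} \approx -3081.8$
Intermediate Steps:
$Q = 34$
$R{\left(x \right)} = 34 + x^{2} + 134 x$ ($R{\left(x \right)} = \left(x^{2} + 134 x\right) + 34 = 34 + x^{2} + 134 x$)
$-3540 - R{\left(\frac{189}{-50} \right)} = -3540 - \left(34 + \left(\frac{189}{-50}\right)^{2} + 134 \frac{189}{-50}\right) = -3540 - \left(34 + \left(189 \left(- \frac{1}{50}\right)\right)^{2} + 134 \cdot 189 \left(- \frac{1}{50}\right)\right) = -3540 - \left(34 + \left(- \frac{189}{50}\right)^{2} + 134 \left(- \frac{189}{50}\right)\right) = -3540 - \left(34 + \frac{35721}{2500} - \frac{12663}{25}\right) = -3540 - - \frac{1145579}{2500} = -3540 + \frac{1145579}{2500} = - \frac{7704421}{2500}$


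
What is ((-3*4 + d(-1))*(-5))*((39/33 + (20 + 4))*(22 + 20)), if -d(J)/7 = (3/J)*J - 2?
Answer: 1105230/11 ≈ 1.0048e+5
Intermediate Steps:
d(J) = -7 (d(J) = -7*((3/J)*J - 2) = -7*(3 - 2) = -7*1 = -7)
((-3*4 + d(-1))*(-5))*((39/33 + (20 + 4))*(22 + 20)) = ((-3*4 - 7)*(-5))*((39/33 + (20 + 4))*(22 + 20)) = ((-12 - 7)*(-5))*((39*(1/33) + 24)*42) = (-19*(-5))*((13/11 + 24)*42) = 95*((277/11)*42) = 95*(11634/11) = 1105230/11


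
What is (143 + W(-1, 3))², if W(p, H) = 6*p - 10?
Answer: 16129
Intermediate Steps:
W(p, H) = -10 + 6*p
(143 + W(-1, 3))² = (143 + (-10 + 6*(-1)))² = (143 + (-10 - 6))² = (143 - 16)² = 127² = 16129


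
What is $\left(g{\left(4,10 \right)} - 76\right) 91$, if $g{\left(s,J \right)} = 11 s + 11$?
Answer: $-1911$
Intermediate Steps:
$g{\left(s,J \right)} = 11 + 11 s$
$\left(g{\left(4,10 \right)} - 76\right) 91 = \left(\left(11 + 11 \cdot 4\right) - 76\right) 91 = \left(\left(11 + 44\right) - 76\right) 91 = \left(55 - 76\right) 91 = \left(-21\right) 91 = -1911$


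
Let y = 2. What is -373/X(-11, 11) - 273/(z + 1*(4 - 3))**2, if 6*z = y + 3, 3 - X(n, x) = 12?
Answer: -43319/1089 ≈ -39.779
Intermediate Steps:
X(n, x) = -9 (X(n, x) = 3 - 1*12 = 3 - 12 = -9)
z = 5/6 (z = (2 + 3)/6 = (1/6)*5 = 5/6 ≈ 0.83333)
-373/X(-11, 11) - 273/(z + 1*(4 - 3))**2 = -373/(-9) - 273/(5/6 + 1*(4 - 3))**2 = -373*(-1/9) - 273/(5/6 + 1*1)**2 = 373/9 - 273/(5/6 + 1)**2 = 373/9 - 273/((11/6)**2) = 373/9 - 273/121/36 = 373/9 - 273*36/121 = 373/9 - 9828/121 = -43319/1089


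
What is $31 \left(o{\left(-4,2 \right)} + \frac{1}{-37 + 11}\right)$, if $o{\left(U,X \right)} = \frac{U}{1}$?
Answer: $- \frac{3255}{26} \approx -125.19$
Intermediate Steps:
$o{\left(U,X \right)} = U$ ($o{\left(U,X \right)} = U 1 = U$)
$31 \left(o{\left(-4,2 \right)} + \frac{1}{-37 + 11}\right) = 31 \left(-4 + \frac{1}{-37 + 11}\right) = 31 \left(-4 + \frac{1}{-26}\right) = 31 \left(-4 - \frac{1}{26}\right) = 31 \left(- \frac{105}{26}\right) = - \frac{3255}{26}$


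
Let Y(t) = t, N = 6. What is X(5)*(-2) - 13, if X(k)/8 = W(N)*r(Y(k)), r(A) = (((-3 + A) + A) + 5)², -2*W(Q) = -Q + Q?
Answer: -13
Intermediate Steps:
W(Q) = 0 (W(Q) = -(-Q + Q)/2 = -½*0 = 0)
r(A) = (2 + 2*A)² (r(A) = ((-3 + 2*A) + 5)² = (2 + 2*A)²)
X(k) = 0 (X(k) = 8*(0*(4*(1 + k)²)) = 8*0 = 0)
X(5)*(-2) - 13 = 0*(-2) - 13 = 0 - 13 = -13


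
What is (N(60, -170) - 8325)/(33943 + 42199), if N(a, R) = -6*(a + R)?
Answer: -7665/76142 ≈ -0.10067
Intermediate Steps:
N(a, R) = -6*R - 6*a (N(a, R) = -6*(R + a) = -6*R - 6*a)
(N(60, -170) - 8325)/(33943 + 42199) = ((-6*(-170) - 6*60) - 8325)/(33943 + 42199) = ((1020 - 360) - 8325)/76142 = (660 - 8325)*(1/76142) = -7665*1/76142 = -7665/76142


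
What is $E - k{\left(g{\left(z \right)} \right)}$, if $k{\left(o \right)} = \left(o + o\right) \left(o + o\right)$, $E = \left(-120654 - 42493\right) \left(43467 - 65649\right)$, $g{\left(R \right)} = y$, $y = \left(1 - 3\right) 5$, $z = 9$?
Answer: $3618926354$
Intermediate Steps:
$y = -10$ ($y = \left(-2\right) 5 = -10$)
$g{\left(R \right)} = -10$
$E = 3618926754$ ($E = \left(-163147\right) \left(-22182\right) = 3618926754$)
$k{\left(o \right)} = 4 o^{2}$ ($k{\left(o \right)} = 2 o 2 o = 4 o^{2}$)
$E - k{\left(g{\left(z \right)} \right)} = 3618926754 - 4 \left(-10\right)^{2} = 3618926754 - 4 \cdot 100 = 3618926754 - 400 = 3618926354$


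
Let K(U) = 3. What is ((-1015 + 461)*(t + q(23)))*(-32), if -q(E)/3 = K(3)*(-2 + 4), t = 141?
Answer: 2180544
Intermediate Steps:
q(E) = -18 (q(E) = -9*(-2 + 4) = -9*2 = -3*6 = -18)
((-1015 + 461)*(t + q(23)))*(-32) = ((-1015 + 461)*(141 - 18))*(-32) = -554*123*(-32) = -68142*(-32) = 2180544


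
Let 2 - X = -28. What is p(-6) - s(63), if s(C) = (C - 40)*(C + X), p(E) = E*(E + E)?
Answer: -2067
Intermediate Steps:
X = 30 (X = 2 - 1*(-28) = 2 + 28 = 30)
p(E) = 2*E**2 (p(E) = E*(2*E) = 2*E**2)
s(C) = (-40 + C)*(30 + C) (s(C) = (C - 40)*(C + 30) = (-40 + C)*(30 + C))
p(-6) - s(63) = 2*(-6)**2 - (-1200 + 63**2 - 10*63) = 2*36 - (-1200 + 3969 - 630) = 72 - 1*2139 = 72 - 2139 = -2067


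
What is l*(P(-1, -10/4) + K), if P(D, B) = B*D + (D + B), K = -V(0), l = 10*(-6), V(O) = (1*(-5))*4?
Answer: -1140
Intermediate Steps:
V(O) = -20 (V(O) = -5*4 = -20)
l = -60
K = 20 (K = -1*(-20) = 20)
P(D, B) = B + D + B*D (P(D, B) = B*D + (B + D) = B + D + B*D)
l*(P(-1, -10/4) + K) = -60*((-10/4 - 1 - 10/4*(-1)) + 20) = -60*((-10*¼ - 1 - 10*¼*(-1)) + 20) = -60*((-5/2 - 1 - 5/2*(-1)) + 20) = -60*((-5/2 - 1 + 5/2) + 20) = -60*(-1 + 20) = -60*19 = -1140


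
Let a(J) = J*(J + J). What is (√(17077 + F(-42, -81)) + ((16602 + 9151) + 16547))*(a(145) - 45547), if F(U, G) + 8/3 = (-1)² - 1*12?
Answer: -147923100 - 3497*√153570/3 ≈ -1.4838e+8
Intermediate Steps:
a(J) = 2*J² (a(J) = J*(2*J) = 2*J²)
F(U, G) = -41/3 (F(U, G) = -8/3 + ((-1)² - 1*12) = -8/3 + (1 - 12) = -8/3 - 11 = -41/3)
(√(17077 + F(-42, -81)) + ((16602 + 9151) + 16547))*(a(145) - 45547) = (√(17077 - 41/3) + ((16602 + 9151) + 16547))*(2*145² - 45547) = (√(51190/3) + (25753 + 16547))*(2*21025 - 45547) = (√153570/3 + 42300)*(42050 - 45547) = (42300 + √153570/3)*(-3497) = -147923100 - 3497*√153570/3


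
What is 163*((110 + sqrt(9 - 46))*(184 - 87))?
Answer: 1739210 + 15811*I*sqrt(37) ≈ 1.7392e+6 + 96175.0*I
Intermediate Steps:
163*((110 + sqrt(9 - 46))*(184 - 87)) = 163*((110 + sqrt(-37))*97) = 163*((110 + I*sqrt(37))*97) = 163*(10670 + 97*I*sqrt(37)) = 1739210 + 15811*I*sqrt(37)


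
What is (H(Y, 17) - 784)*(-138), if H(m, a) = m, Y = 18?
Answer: 105708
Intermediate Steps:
(H(Y, 17) - 784)*(-138) = (18 - 784)*(-138) = -766*(-138) = 105708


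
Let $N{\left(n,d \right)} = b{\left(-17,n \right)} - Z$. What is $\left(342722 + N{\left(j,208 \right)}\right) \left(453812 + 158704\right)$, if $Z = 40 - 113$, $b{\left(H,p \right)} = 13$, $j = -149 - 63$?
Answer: $209975384928$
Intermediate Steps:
$j = -212$
$Z = -73$ ($Z = 40 - 113 = -73$)
$N{\left(n,d \right)} = 86$ ($N{\left(n,d \right)} = 13 - -73 = 13 + 73 = 86$)
$\left(342722 + N{\left(j,208 \right)}\right) \left(453812 + 158704\right) = \left(342722 + 86\right) \left(453812 + 158704\right) = 342808 \cdot 612516 = 209975384928$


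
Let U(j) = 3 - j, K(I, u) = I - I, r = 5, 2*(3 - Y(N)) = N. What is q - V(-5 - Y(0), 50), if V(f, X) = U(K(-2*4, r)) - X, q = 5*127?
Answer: 682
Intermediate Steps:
Y(N) = 3 - N/2
K(I, u) = 0
q = 635
V(f, X) = 3 - X (V(f, X) = (3 - 1*0) - X = (3 + 0) - X = 3 - X)
q - V(-5 - Y(0), 50) = 635 - (3 - 1*50) = 635 - (3 - 50) = 635 - 1*(-47) = 635 + 47 = 682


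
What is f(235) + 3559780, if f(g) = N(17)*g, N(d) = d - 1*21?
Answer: 3558840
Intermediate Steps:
N(d) = -21 + d (N(d) = d - 21 = -21 + d)
f(g) = -4*g (f(g) = (-21 + 17)*g = -4*g)
f(235) + 3559780 = -4*235 + 3559780 = -940 + 3559780 = 3558840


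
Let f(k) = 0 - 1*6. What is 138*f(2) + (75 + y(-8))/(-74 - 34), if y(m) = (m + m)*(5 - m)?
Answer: -89291/108 ≈ -826.77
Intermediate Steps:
f(k) = -6 (f(k) = 0 - 6 = -6)
y(m) = 2*m*(5 - m) (y(m) = (2*m)*(5 - m) = 2*m*(5 - m))
138*f(2) + (75 + y(-8))/(-74 - 34) = 138*(-6) + (75 + 2*(-8)*(5 - 1*(-8)))/(-74 - 34) = -828 + (75 + 2*(-8)*(5 + 8))/(-108) = -828 + (75 + 2*(-8)*13)*(-1/108) = -828 + (75 - 208)*(-1/108) = -828 - 133*(-1/108) = -828 + 133/108 = -89291/108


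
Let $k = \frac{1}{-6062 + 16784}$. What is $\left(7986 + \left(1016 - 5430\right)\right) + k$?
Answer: $\frac{38298985}{10722} \approx 3572.0$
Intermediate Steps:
$k = \frac{1}{10722} \approx 9.3266 \cdot 10^{-5}$
$\left(7986 + \left(1016 - 5430\right)\right) + k = \left(7986 + \left(1016 - 5430\right)\right) + \frac{1}{10722} = \left(7986 - 4414\right) + \frac{1}{10722} = 3572 + \frac{1}{10722} = \frac{38298985}{10722}$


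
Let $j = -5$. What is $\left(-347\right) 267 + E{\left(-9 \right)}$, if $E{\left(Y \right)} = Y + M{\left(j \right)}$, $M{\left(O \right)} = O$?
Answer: $-92663$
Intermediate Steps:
$E{\left(Y \right)} = -5 + Y$ ($E{\left(Y \right)} = Y - 5 = -5 + Y$)
$\left(-347\right) 267 + E{\left(-9 \right)} = \left(-347\right) 267 - 14 = -92649 - 14 = -92663$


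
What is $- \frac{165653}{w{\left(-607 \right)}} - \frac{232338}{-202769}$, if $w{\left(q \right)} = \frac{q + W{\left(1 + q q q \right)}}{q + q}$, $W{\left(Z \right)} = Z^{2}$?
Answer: $\frac{140014914095615993008}{122195611637505558551} \approx 1.1458$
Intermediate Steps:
$w{\left(q \right)} = \frac{q + \left(1 + q^{3}\right)^{2}}{2 q}$ ($w{\left(q \right)} = \frac{q + \left(1 + q q q\right)^{2}}{q + q} = \frac{q + \left(1 + q q^{2}\right)^{2}}{2 q} = \left(q + \left(1 + q^{3}\right)^{2}\right) \frac{1}{2 q} = \frac{q + \left(1 + q^{3}\right)^{2}}{2 q}$)
$- \frac{165653}{w{\left(-607 \right)}} - \frac{232338}{-202769} = - \frac{165653}{\frac{1}{2} \frac{1}{-607} \left(-607 + \left(1 + \left(-607\right)^{3}\right)^{2}\right)} - \frac{232338}{-202769} = - \frac{165653}{\frac{1}{2} \left(- \frac{1}{607}\right) \left(-607 + \left(1 - 223648543\right)^{2}\right)} - - \frac{232338}{202769} = - \frac{165653}{\frac{1}{2} \left(- \frac{1}{607}\right) \left(-607 + \left(-223648542\right)^{2}\right)} + \frac{232338}{202769} = - \frac{165653}{\frac{1}{2} \left(- \frac{1}{607}\right) \left(-607 + 50018670338725764\right)} + \frac{232338}{202769} = - \frac{165653}{\frac{1}{2} \left(- \frac{1}{607}\right) 50018670338725157} + \frac{232338}{202769} = - \frac{165653}{- \frac{50018670338725157}{1214}} + \frac{232338}{202769} = \left(-165653\right) \left(- \frac{1214}{50018670338725157}\right) + \frac{232338}{202769} = \frac{201102742}{50018670338725157} + \frac{232338}{202769} = \frac{140014914095615993008}{122195611637505558551}$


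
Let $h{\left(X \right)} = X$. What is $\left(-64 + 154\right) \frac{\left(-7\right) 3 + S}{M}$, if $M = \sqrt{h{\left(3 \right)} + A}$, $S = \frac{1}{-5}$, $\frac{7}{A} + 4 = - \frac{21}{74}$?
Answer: $- \frac{1908 \sqrt{137261}}{433} \approx -1632.5$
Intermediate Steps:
$A = - \frac{518}{317}$ ($A = \frac{7}{-4 - \frac{21}{74}} = \frac{7}{- \frac{317}{74}} = 7 \left(- \frac{74}{317}\right) = - \frac{518}{317} \approx -1.6341$)
$S = - \frac{1}{5} \approx -0.2$
$M = \frac{\sqrt{137261}}{317}$ ($M = \sqrt{3 - \frac{518}{317}} = \sqrt{\frac{433}{317}} = \frac{\sqrt{137261}}{317} \approx 1.1687$)
$\left(-64 + 154\right) \frac{\left(-7\right) 3 + S}{M} = \left(-64 + 154\right) \frac{\left(-7\right) 3 - \frac{1}{5}}{\frac{1}{317} \sqrt{137261}} = 90 \left(-21 - \frac{1}{5}\right) \frac{\sqrt{137261}}{433} = 90 \left(- \frac{106 \frac{\sqrt{137261}}{433}}{5}\right) = 90 \left(- \frac{106 \sqrt{137261}}{2165}\right) = - \frac{1908 \sqrt{137261}}{433}$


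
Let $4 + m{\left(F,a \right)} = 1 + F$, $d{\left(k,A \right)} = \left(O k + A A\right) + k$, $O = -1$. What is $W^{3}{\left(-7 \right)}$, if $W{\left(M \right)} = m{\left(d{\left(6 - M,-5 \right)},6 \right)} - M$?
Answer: $24389$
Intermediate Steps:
$d{\left(k,A \right)} = A^{2}$ ($d{\left(k,A \right)} = \left(- k + A A\right) + k = \left(- k + A^{2}\right) + k = \left(A^{2} - k\right) + k = A^{2}$)
$m{\left(F,a \right)} = -3 + F$ ($m{\left(F,a \right)} = -4 + \left(1 + F\right) = -3 + F$)
$W{\left(M \right)} = 22 - M$ ($W{\left(M \right)} = \left(-3 + \left(-5\right)^{2}\right) - M = \left(-3 + 25\right) - M = 22 - M$)
$W^{3}{\left(-7 \right)} = \left(22 - -7\right)^{3} = \left(22 + 7\right)^{3} = 29^{3} = 24389$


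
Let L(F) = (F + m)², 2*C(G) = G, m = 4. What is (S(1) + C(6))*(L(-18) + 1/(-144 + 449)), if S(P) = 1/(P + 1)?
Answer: 418467/610 ≈ 686.01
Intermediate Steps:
C(G) = G/2
L(F) = (4 + F)² (L(F) = (F + 4)² = (4 + F)²)
S(P) = 1/(1 + P)
(S(1) + C(6))*(L(-18) + 1/(-144 + 449)) = (1/(1 + 1) + (½)*6)*((4 - 18)² + 1/(-144 + 449)) = (1/2 + 3)*((-14)² + 1/305) = (½ + 3)*(196 + 1/305) = (7/2)*(59781/305) = 418467/610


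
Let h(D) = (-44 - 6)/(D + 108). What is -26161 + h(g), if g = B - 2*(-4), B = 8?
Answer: -1622007/62 ≈ -26161.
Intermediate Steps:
g = 16 (g = 8 - 2*(-4) = 8 + 8 = 16)
h(D) = -50/(108 + D)
-26161 + h(g) = -26161 - 50/(108 + 16) = -26161 - 50/124 = -26161 - 50*1/124 = -26161 - 25/62 = -1622007/62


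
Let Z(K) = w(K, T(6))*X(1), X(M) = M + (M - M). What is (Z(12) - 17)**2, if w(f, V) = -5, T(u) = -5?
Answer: 484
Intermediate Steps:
X(M) = M (X(M) = M + 0 = M)
Z(K) = -5 (Z(K) = -5*1 = -5)
(Z(12) - 17)**2 = (-5 - 17)**2 = (-22)**2 = 484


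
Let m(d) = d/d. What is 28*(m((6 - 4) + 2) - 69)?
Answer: -1904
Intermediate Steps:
m(d) = 1
28*(m((6 - 4) + 2) - 69) = 28*(1 - 69) = 28*(-68) = -1904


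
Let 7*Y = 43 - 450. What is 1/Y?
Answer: -7/407 ≈ -0.017199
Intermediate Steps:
Y = -407/7 (Y = (43 - 450)/7 = (⅐)*(-407) = -407/7 ≈ -58.143)
1/Y = 1/(-407/7) = -7/407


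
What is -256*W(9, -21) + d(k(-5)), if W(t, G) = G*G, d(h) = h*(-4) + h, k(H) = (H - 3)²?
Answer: -113088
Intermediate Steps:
k(H) = (-3 + H)²
d(h) = -3*h (d(h) = -4*h + h = -3*h)
W(t, G) = G²
-256*W(9, -21) + d(k(-5)) = -256*(-21)² - 3*(-3 - 5)² = -256*441 - 3*(-8)² = -112896 - 3*64 = -112896 - 192 = -113088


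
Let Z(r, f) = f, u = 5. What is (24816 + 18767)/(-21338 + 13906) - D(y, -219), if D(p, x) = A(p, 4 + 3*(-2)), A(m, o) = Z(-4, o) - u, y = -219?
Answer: 8441/7432 ≈ 1.1358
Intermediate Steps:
A(m, o) = -5 + o (A(m, o) = o - 1*5 = o - 5 = -5 + o)
D(p, x) = -7 (D(p, x) = -5 + (4 + 3*(-2)) = -5 + (4 - 6) = -5 - 2 = -7)
(24816 + 18767)/(-21338 + 13906) - D(y, -219) = (24816 + 18767)/(-21338 + 13906) - 1*(-7) = 43583/(-7432) + 7 = 43583*(-1/7432) + 7 = -43583/7432 + 7 = 8441/7432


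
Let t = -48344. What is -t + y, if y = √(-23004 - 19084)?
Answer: 48344 + 2*I*√10522 ≈ 48344.0 + 205.15*I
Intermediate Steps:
y = 2*I*√10522 (y = √(-42088) = 2*I*√10522 ≈ 205.15*I)
-t + y = -1*(-48344) + 2*I*√10522 = 48344 + 2*I*√10522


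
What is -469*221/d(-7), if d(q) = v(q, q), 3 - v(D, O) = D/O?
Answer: -103649/2 ≈ -51825.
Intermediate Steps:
v(D, O) = 3 - D/O
d(q) = 2 (d(q) = 3 - q/q = 3 - 1 = 2)
-469*221/d(-7) = -469/(2/221) = -469/(2*(1/221)) = -469/2/221 = -469*221/2 = -103649/2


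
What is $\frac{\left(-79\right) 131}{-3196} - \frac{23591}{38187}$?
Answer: $\frac{319800427}{122045652} \approx 2.6203$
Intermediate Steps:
$\frac{\left(-79\right) 131}{-3196} - \frac{23591}{38187} = \left(-10349\right) \left(- \frac{1}{3196}\right) - \frac{23591}{38187} = \frac{10349}{3196} - \frac{23591}{38187} = \frac{319800427}{122045652}$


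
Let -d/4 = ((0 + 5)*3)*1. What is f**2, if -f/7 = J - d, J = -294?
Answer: 2683044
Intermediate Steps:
d = -60 (d = -4*(0 + 5)*3 = -4*5*3 = -60 ≈ -60.000)
f = 1638 (f = -7*(-294 - 1*(-60)) = -7*(-294 + 60) = -7*(-234) = 1638)
f**2 = 1638**2 = 2683044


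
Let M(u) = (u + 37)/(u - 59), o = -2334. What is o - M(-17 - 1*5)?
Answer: -63013/27 ≈ -2333.8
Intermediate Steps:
M(u) = (37 + u)/(-59 + u)
o - M(-17 - 1*5) = -2334 - (37 + (-17 - 1*5))/(-59 + (-17 - 1*5)) = -2334 - (37 + (-17 - 5))/(-59 + (-17 - 5)) = -2334 - (37 - 22)/(-59 - 22) = -2334 - 15/(-81) = -2334 - (-1)*15/81 = -2334 - 1*(-5/27) = -2334 + 5/27 = -63013/27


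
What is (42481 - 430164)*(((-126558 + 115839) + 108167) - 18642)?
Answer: -30551746498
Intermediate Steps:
(42481 - 430164)*(((-126558 + 115839) + 108167) - 18642) = -387683*((-10719 + 108167) - 18642) = -387683*(97448 - 18642) = -387683*78806 = -30551746498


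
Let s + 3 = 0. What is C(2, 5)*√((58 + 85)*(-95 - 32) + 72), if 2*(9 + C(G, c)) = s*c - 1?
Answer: -17*I*√18089 ≈ -2286.4*I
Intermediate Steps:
s = -3 (s = -3 + 0 = -3)
C(G, c) = -19/2 - 3*c/2 (C(G, c) = -9 + (-3*c - 1)/2 = -9 + (-1 - 3*c)/2 = -9 + (-½ - 3*c/2) = -19/2 - 3*c/2)
C(2, 5)*√((58 + 85)*(-95 - 32) + 72) = (-19/2 - 3/2*5)*√((58 + 85)*(-95 - 32) + 72) = (-19/2 - 15/2)*√(143*(-127) + 72) = -17*√(-18161 + 72) = -17*I*√18089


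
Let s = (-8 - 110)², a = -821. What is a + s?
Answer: 13103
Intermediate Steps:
s = 13924 (s = (-118)² = 13924)
a + s = -821 + 13924 = 13103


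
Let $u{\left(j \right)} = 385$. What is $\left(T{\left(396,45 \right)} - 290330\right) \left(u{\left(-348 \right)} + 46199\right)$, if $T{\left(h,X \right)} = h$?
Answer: $-13506285456$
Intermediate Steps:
$\left(T{\left(396,45 \right)} - 290330\right) \left(u{\left(-348 \right)} + 46199\right) = \left(396 - 290330\right) \left(385 + 46199\right) = \left(-289934\right) 46584 = -13506285456$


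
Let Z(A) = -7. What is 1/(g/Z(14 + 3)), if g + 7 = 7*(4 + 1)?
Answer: -1/4 ≈ -0.25000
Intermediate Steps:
g = 28 (g = -7 + 7*(4 + 1) = -7 + 7*5 = -7 + 35 = 28)
1/(g/Z(14 + 3)) = 1/(28/(-7)) = 1/(28*(-1/7)) = 1/(-4) = -1/4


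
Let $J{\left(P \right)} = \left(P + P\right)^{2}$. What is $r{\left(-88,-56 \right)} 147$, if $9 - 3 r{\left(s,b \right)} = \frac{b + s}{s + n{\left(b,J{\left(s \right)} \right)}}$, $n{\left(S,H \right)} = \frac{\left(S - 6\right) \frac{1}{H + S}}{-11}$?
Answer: $\frac{5399731449}{14965249} \approx 360.82$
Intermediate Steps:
$J{\left(P \right)} = 4 P^{2}$ ($J{\left(P \right)} = \left(2 P\right)^{2} = 4 P^{2}$)
$n{\left(S,H \right)} = - \frac{-6 + S}{11 \left(H + S\right)}$ ($n{\left(S,H \right)} = \frac{-6 + S}{H + S} \left(- \frac{1}{11}\right) = - \frac{-6 + S}{11 \left(H + S\right)}$)
$r{\left(s,b \right)} = 3 - \frac{b + s}{3 \left(s + \frac{6 - b}{11 \left(b + 4 s^{2}\right)}\right)}$ ($r{\left(s,b \right)} = 3 - \frac{\left(b + s\right) \frac{1}{s + \frac{6 - b}{11 \left(4 s^{2} + b\right)}}}{3} = 3 - \frac{\left(b + s\right) \frac{1}{s + \frac{6 - b}{11 \left(b + 4 s^{2}\right)}}}{3} = 3 - \frac{\frac{1}{s + \frac{6 - b}{11 \left(b + 4 s^{2}\right)}} \left(b + s\right)}{3} = 3 - \frac{b + s}{3 \left(s + \frac{6 - b}{11 \left(b + 4 s^{2}\right)}\right)}$)
$r{\left(-88,-56 \right)} 147 = \frac{54 - -504 - 11 \left(-56 - -704\right) \left(-56 + 4 \left(-88\right)^{2}\right)}{3 \left(6 - -56 + 11 \left(-88\right) \left(-56 + 4 \left(-88\right)^{2}\right)\right)} 147 = \frac{54 + 504 - 11 \left(-56 + 704\right) \left(-56 + 4 \cdot 7744\right)}{3 \left(6 + 56 + 11 \left(-88\right) \left(-56 + 4 \cdot 7744\right)\right)} 147 = \frac{54 + 504 - 7128 \left(-56 + 30976\right)}{3 \left(6 + 56 + 11 \left(-88\right) \left(-56 + 30976\right)\right)} 147 = \frac{54 + 504 - 7128 \cdot 30920}{3 \left(6 + 56 + 11 \left(-88\right) 30920\right)} 147 = \frac{54 + 504 - 220397760}{3 \left(6 + 56 - 29930560\right)} 147 = \frac{1}{3} \frac{1}{-29930498} \left(-220397202\right) 147 = \frac{1}{3} \left(- \frac{1}{29930498}\right) \left(-220397202\right) 147 = \frac{36732867}{14965249} \cdot 147 = \frac{5399731449}{14965249}$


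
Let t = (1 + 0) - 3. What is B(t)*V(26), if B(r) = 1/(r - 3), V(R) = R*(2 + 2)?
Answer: -104/5 ≈ -20.800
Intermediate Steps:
t = -2 (t = 1 - 3 = -2)
V(R) = 4*R (V(R) = R*4 = 4*R)
B(r) = 1/(-3 + r)
B(t)*V(26) = (4*26)/(-3 - 2) = 104/(-5) = -⅕*104 = -104/5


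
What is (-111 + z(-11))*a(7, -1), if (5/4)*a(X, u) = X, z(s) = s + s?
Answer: -3724/5 ≈ -744.80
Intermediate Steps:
z(s) = 2*s
a(X, u) = 4*X/5
(-111 + z(-11))*a(7, -1) = (-111 + 2*(-11))*((4/5)*7) = (-111 - 22)*(28/5) = -133*28/5 = -3724/5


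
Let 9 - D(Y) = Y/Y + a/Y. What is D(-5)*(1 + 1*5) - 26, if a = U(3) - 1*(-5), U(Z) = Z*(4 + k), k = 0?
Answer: 212/5 ≈ 42.400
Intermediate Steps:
U(Z) = 4*Z (U(Z) = Z*(4 + 0) = Z*4 = 4*Z)
a = 17 (a = 4*3 - 1*(-5) = 12 + 5 = 17)
D(Y) = 8 - 17/Y (D(Y) = 9 - (Y/Y + 17/Y) = 9 - (1 + 17/Y) = 9 + (-1 - 17/Y) = 8 - 17/Y)
D(-5)*(1 + 1*5) - 26 = (8 - 17/(-5))*(1 + 1*5) - 26 = (8 - 17*(-⅕))*(1 + 5) - 26 = (8 + 17/5)*6 - 26 = (57/5)*6 - 26 = 342/5 - 26 = 212/5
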